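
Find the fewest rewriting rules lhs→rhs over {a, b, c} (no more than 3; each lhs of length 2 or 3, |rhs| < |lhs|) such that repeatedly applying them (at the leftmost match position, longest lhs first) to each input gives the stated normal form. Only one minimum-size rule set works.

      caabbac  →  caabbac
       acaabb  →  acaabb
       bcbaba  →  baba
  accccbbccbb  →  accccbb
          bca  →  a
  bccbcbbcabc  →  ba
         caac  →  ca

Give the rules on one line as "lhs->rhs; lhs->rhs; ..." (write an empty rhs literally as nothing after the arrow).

  | caabbac
  | acaabb
  | bcbaba => baba
  | accccbbccbb => accccbcbb => accccbb

aac->a; bc->; cba->ba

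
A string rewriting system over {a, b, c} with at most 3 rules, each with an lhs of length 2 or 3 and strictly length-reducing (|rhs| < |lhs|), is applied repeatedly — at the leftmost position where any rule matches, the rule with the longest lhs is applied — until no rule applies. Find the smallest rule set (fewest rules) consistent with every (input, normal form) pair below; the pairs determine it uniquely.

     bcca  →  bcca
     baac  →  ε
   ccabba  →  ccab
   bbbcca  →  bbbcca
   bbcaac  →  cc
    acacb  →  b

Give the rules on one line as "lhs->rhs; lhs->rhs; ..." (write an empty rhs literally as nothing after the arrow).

  | bcca
  | baac => ac => ε
  | ccabba => ccab
  | bbbcca

ac->; ba->; bca->c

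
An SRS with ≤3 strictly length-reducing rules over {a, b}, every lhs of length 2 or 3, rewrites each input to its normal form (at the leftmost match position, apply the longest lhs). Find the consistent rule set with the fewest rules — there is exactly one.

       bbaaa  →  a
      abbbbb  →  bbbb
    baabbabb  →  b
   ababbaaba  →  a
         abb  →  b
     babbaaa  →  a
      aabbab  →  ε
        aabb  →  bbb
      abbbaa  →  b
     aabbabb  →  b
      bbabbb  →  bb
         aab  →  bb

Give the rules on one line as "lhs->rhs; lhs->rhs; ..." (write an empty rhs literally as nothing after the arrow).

aa->b; ab->; ba->a

  | bbaaa => baaa => aaa => ba => a
  | abbbbb => bbbb
  | baabbabb => aabbabb => bbbabb => bbabb => babb => abb => b
  | ababbaaba => abbaaba => baaba => aaba => bba => ba => a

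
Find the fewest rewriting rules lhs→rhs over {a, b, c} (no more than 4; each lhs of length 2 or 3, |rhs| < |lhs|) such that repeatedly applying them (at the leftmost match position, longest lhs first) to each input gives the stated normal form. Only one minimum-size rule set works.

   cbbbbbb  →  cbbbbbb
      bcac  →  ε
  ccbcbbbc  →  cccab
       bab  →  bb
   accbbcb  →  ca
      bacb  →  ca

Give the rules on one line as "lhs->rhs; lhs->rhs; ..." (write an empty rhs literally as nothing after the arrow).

ac->; ba->b; bc->; bcb->ca

  | cbbbbbb
  | bcac => ac => ε
  | ccbcbbbc => cccabbc => cccab
  | bab => bb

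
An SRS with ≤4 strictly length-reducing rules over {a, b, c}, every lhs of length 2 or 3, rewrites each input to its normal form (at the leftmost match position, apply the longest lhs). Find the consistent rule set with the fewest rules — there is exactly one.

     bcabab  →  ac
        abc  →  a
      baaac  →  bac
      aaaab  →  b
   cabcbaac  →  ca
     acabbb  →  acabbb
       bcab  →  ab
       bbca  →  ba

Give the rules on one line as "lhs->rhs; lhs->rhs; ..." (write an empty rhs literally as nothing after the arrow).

  | bcabab => abab => ac
  | abc => a
  | baaac => bac
  | aaaab => aab => b

aa->; bab->c; bc->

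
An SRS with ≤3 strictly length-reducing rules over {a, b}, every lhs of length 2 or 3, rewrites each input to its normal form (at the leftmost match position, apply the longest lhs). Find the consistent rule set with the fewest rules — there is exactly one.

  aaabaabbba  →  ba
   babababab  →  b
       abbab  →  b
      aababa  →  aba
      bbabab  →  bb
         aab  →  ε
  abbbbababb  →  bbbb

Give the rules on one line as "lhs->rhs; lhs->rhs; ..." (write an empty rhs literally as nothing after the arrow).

  | aaabaabbba => aaabbba => abba => ba
  | babababab => bababab => babab => bab => b
  | abbab => bab => b
  | aababa => aba

aab->; abb->b; bab->b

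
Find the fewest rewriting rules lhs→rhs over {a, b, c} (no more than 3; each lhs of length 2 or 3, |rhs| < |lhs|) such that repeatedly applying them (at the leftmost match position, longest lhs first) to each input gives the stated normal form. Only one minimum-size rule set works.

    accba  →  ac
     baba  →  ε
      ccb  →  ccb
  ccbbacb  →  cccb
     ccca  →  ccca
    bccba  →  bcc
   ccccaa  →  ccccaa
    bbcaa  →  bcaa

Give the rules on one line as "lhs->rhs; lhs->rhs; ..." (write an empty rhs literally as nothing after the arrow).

  | accba => acba => ac
  | baba => ba => ε
  | ccb
  | ccbbacb => ccbacb => cccb

acc->ac; ba->; bb->b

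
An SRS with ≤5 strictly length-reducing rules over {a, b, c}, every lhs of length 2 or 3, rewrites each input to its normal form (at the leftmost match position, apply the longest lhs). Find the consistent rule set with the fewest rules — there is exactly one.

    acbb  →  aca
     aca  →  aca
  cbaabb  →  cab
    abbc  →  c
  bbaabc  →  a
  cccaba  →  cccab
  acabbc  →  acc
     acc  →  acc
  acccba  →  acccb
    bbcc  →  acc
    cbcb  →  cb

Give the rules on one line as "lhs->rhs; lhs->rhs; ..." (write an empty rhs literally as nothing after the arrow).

aa->; ba->b; bb->a; bc->

  | acbb => aca
  | aca
  | cbaabb => cbabb => cbbb => cab
  | abbc => aac => c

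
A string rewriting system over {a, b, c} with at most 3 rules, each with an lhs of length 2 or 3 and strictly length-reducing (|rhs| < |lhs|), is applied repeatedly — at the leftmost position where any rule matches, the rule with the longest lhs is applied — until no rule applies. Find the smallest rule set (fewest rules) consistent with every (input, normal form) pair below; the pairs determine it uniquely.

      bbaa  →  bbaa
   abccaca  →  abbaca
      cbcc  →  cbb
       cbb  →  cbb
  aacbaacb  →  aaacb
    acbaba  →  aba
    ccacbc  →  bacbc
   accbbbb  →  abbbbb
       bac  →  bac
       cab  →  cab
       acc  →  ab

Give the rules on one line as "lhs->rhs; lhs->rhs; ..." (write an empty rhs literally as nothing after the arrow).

  | bbaa
  | abccaca => abbaca
  | cbcc => cbb
  | cbb

cba->; cc->b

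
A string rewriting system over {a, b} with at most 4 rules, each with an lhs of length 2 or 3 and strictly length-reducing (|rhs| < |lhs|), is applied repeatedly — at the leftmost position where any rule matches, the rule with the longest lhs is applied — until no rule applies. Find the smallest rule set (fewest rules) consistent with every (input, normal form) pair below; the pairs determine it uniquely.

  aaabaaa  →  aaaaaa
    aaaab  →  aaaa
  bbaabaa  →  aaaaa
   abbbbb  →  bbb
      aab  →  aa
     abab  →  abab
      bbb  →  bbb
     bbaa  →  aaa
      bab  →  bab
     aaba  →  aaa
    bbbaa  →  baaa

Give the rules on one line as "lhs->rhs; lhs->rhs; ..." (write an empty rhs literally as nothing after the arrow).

aab->aa; abb->; bba->aa

  | aaabaaa => aaaaaa
  | aaaab => aaaa
  | bbaabaa => aaabaa => aaaaa
  | abbbbb => bbb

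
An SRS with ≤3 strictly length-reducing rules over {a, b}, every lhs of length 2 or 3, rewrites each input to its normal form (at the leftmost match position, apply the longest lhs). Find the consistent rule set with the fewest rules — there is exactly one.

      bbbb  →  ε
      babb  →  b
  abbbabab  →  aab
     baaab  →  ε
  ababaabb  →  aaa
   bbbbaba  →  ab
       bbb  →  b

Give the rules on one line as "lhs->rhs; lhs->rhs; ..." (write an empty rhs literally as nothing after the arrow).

ba->b; bb->

  | bbbb => bb => ε
  | babb => bbb => b
  | abbbabab => ababab => abbab => aab
  | baaab => baab => bab => bb => ε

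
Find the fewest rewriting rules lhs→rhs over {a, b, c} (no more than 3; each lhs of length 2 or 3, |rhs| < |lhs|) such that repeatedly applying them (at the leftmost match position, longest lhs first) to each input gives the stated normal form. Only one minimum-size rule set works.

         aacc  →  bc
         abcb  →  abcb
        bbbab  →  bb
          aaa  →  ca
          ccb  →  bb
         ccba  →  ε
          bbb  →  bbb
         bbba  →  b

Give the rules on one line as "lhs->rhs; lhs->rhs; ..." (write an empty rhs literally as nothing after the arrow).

  | aacc => ccc => bc
  | abcb
  | bbbab => bb
  | aaa => ca

aa->c; bba->; cc->b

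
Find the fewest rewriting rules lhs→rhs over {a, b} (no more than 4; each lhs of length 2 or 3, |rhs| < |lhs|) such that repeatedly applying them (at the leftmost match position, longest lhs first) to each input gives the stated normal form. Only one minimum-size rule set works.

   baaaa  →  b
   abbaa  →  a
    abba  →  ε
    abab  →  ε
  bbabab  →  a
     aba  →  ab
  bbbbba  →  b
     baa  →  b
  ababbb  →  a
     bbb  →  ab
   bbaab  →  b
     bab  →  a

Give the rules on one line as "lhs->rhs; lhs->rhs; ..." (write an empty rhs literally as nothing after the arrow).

  | baaaa => baaa => baa => ba => b
  | abbaa => aaaa => a
  | abba => aaa => ε
  | abab => abb => aa => ε

aa->; aaa->; ba->b; bb->a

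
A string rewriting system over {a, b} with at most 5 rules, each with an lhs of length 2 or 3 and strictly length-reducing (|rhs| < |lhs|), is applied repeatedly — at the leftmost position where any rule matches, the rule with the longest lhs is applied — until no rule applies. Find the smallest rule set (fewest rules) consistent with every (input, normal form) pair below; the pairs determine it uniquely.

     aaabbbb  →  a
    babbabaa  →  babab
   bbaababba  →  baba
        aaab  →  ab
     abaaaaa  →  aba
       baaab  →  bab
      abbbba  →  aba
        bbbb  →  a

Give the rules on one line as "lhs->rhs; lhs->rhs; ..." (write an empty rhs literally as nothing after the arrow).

aa->a; baa->b; bb->a; bba->ba

  | aaabbbb => aabbbb => abbbb => aabb => abb => aa => a
  | babbabaa => bababaa => babab
  | bbaababba => baababba => bbabba => babba => baba
  | aaab => aab => ab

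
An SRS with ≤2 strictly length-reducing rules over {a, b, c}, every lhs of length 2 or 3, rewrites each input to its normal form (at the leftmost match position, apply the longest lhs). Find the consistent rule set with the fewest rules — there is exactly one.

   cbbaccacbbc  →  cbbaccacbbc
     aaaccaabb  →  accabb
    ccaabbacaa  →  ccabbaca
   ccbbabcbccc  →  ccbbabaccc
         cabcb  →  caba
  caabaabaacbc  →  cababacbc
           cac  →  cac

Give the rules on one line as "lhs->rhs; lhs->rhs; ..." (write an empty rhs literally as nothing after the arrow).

  | cbbaccacbbc
  | aaaccaabb => aaccaabb => accaabb => accabb
  | ccaabbacaa => ccabbacaa => ccabbaca
  | ccbbabcbccc => ccbbabaccc

aa->a; bcb->ba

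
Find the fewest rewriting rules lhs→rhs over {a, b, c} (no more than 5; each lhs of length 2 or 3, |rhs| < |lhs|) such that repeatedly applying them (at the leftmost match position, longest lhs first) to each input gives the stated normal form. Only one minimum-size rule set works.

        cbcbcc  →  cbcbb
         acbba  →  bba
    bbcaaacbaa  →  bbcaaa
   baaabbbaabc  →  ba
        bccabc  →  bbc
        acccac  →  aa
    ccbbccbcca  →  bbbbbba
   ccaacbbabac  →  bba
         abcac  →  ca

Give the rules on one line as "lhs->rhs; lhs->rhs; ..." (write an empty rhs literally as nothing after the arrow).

  | cbcbcc => cbcbb
  | acbba => bba
  | bbcaaacbaa => bbcaabaa => bbcaaa
  | baaabbbaabc => baabbaabc => babaabc => baabc => bac => ba

ab->; ac->a; acb->b; cc->b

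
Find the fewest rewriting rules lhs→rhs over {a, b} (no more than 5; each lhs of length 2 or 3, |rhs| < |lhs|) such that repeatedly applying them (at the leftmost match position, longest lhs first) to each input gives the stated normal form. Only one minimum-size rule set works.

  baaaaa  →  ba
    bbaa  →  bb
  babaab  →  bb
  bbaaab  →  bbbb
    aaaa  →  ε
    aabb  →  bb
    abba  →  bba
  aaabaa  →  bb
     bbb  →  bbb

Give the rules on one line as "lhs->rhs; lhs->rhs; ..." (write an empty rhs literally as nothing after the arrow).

  | baaaaa => babaa => ba
  | bbaa => bb
  | babaab => bab => bb
  | bbaaab => bbabb => bbbb

aa->; aaa->ab; ab->b; aba->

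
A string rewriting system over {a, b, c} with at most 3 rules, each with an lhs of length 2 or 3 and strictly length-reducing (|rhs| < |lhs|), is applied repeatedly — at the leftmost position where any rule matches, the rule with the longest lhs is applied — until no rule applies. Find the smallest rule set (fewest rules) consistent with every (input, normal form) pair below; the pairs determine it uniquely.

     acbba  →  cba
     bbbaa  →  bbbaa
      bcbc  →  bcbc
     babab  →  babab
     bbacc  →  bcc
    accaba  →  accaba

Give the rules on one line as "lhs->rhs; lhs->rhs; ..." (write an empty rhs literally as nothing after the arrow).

  | acbba => cba
  | bbbaa
  | bcbc
  | babab

acb->c; bac->c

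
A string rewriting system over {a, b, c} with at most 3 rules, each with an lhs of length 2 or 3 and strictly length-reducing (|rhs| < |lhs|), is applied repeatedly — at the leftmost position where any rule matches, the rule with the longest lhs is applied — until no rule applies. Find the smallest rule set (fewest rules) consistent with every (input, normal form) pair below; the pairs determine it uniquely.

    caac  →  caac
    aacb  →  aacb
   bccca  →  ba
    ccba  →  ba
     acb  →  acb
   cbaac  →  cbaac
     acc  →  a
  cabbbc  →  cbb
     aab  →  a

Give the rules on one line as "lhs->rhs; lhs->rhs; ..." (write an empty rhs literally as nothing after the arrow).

ab->; bc->b; cc->

  | caac
  | aacb
  | bccca => bcca => bca => ba
  | ccba => ba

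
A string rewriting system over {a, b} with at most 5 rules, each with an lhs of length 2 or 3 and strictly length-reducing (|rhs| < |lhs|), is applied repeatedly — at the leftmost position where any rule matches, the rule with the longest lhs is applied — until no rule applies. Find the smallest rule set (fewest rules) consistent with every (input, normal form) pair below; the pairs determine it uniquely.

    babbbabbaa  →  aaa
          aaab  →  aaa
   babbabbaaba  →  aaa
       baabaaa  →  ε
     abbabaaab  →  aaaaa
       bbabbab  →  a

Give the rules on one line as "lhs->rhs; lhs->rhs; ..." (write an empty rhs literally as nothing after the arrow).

  | babbbabbaa => bbbabbaa => abbaa => abaa => aaa
  | aaab => aaa
  | babbabbaaba => bbabbaaba => bbbaaba => aaba => aaa
  | baabaaa => babaaa => baaa => baa => ba => ε

ab->a; ba->; baa->ba; bbb->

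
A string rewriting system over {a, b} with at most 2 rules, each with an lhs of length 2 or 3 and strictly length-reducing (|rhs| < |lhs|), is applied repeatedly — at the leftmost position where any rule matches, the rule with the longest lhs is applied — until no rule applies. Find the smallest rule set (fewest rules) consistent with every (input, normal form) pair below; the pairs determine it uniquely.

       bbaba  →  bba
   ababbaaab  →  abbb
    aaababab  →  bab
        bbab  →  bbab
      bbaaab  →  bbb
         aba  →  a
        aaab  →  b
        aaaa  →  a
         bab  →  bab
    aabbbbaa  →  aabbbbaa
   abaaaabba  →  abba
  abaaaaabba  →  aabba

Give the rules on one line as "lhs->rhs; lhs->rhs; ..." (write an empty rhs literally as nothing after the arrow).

  | bbaba => bba
  | ababbaaab => abbaaab => abbb
  | aaababab => babab => bab
  | bbab

aaa->; aba->a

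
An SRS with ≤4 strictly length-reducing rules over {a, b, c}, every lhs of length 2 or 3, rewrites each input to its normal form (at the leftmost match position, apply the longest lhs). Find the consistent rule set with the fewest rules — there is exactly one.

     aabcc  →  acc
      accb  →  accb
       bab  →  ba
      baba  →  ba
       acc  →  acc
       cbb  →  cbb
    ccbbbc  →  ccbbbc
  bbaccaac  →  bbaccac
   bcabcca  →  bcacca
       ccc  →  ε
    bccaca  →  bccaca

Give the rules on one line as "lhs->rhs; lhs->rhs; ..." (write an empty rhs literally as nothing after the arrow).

aa->a; ab->a; ccc->

  | aabcc => abcc => acc
  | accb
  | bab => ba
  | baba => baa => ba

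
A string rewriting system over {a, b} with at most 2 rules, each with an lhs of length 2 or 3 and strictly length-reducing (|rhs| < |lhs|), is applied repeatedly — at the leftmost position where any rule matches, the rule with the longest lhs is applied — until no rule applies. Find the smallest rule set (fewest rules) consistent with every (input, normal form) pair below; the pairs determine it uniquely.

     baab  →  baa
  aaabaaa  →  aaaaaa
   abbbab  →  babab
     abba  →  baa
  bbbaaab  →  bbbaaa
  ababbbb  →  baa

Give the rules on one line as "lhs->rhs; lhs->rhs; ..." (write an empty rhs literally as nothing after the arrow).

  | baab => baa
  | aaabaaa => aaaaaa
  | abbbab => babab
  | abba => baa

aab->aa; abb->ba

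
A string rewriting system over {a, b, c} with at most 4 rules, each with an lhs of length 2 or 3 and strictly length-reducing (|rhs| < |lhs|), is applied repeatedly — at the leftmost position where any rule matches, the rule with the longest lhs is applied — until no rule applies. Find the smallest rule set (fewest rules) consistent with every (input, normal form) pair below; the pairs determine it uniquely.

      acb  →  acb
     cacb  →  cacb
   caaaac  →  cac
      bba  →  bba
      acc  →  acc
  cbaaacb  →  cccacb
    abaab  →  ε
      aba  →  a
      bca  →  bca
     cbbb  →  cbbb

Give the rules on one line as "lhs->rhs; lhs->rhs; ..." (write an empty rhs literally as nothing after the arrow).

aa->a; ab->; baa->cc

  | acb
  | cacb
  | caaaac => caaac => caac => cac
  | bba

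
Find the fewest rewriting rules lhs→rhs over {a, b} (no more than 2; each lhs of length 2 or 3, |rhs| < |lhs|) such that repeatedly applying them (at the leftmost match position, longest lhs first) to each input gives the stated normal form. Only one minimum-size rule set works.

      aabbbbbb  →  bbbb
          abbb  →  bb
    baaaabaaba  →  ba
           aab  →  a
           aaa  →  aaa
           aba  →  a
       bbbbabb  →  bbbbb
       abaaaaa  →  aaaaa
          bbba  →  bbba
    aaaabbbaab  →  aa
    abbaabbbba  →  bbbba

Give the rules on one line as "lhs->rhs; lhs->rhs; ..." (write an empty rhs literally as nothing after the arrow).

  | aabbbbbb => abbbbb => bbbb
  | abbb => bb
  | baaaabaaba => baaabaaba => baabaaba => babaaba => baaba => baba => ba
  | aab => a

ab->; baa->ba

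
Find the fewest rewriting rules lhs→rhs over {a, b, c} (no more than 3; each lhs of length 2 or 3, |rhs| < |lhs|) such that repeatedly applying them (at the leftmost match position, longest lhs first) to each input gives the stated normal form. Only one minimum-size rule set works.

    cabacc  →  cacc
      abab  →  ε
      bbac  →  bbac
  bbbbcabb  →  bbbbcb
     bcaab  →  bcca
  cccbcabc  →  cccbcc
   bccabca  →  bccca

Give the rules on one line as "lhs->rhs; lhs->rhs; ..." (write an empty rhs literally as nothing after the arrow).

aab->ca; ab->

  | cabacc => cacc
  | abab => ab => ε
  | bbac
  | bbbbcabb => bbbbcb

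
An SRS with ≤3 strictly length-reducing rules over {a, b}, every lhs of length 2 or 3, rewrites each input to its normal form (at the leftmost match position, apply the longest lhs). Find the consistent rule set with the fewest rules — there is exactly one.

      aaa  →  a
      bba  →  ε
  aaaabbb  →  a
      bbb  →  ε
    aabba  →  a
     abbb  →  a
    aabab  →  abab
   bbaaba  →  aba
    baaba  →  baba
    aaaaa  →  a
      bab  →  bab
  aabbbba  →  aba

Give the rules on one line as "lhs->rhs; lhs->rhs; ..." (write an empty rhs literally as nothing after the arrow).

aa->a; bba->; bbb->

  | aaa => aa => a
  | bba => ε
  | aaaabbb => aaabbb => aabbb => abbb => a
  | bbb => ε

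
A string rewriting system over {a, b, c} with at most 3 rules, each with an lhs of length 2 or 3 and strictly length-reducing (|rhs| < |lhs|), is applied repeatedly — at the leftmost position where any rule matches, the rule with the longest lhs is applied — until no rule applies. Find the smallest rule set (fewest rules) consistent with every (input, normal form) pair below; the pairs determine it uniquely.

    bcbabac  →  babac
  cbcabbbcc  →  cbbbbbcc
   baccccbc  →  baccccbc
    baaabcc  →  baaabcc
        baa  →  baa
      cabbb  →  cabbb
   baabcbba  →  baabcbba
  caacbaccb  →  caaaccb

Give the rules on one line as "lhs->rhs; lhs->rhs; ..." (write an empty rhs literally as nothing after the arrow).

  | bcbabac => babac
  | cbcabbbcc => cbbbbbcc
  | baccccbc
  | baaabcc

bca->bb; cba->a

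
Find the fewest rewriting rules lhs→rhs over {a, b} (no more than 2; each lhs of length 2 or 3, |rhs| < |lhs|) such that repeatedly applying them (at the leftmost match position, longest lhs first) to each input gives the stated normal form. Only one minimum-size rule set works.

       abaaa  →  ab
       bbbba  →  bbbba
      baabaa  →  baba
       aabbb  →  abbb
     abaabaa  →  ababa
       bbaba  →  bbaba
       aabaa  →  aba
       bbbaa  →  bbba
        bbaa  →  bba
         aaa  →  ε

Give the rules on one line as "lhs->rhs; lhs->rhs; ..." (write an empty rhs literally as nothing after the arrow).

aa->a; aaa->

  | abaaa => ab
  | bbbba
  | baabaa => babaa => baba
  | aabbb => abbb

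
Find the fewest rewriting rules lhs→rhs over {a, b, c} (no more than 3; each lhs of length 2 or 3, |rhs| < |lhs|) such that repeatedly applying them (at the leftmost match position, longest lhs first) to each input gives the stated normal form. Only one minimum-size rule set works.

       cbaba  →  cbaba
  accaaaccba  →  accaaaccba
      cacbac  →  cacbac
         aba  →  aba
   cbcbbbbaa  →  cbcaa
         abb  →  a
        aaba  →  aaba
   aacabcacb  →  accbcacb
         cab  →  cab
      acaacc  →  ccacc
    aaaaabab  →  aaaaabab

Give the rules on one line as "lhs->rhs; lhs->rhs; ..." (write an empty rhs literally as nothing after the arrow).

  | cbaba
  | accaaaccba
  | cacbac
  | aba

aca->cc; bb->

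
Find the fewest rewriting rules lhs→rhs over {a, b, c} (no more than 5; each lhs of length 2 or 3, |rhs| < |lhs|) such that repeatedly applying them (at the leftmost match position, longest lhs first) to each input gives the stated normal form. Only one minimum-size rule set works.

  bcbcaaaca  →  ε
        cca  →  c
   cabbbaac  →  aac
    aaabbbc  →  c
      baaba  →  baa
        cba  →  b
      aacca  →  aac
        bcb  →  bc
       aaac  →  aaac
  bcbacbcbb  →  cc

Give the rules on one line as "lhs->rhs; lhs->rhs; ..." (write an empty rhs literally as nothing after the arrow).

ab->; bb->; ca->b; cb->c

  | bcbcaaaca => bccaaaca => bcbaaca => bcaaca => bbaca => aca => ab => ε
  | cca => cb => c
  | cabbbaac => bbbbaac => bbaac => aac
  | aaabbbc => aabbc => abc => c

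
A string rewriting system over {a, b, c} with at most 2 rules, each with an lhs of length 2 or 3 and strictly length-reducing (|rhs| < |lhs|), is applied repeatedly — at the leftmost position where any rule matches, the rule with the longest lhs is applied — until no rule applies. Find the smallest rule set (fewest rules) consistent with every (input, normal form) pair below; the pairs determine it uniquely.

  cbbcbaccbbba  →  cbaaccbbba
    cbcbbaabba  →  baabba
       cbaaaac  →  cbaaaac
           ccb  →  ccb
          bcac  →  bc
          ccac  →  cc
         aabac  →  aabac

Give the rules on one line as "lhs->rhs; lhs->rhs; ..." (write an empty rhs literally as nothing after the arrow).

  | cbbcbaccbbba => cbaaccbbba
  | cbcbbaabba => cabaabba => baabba
  | cbaaaac
  | ccb

bcb->a; ca->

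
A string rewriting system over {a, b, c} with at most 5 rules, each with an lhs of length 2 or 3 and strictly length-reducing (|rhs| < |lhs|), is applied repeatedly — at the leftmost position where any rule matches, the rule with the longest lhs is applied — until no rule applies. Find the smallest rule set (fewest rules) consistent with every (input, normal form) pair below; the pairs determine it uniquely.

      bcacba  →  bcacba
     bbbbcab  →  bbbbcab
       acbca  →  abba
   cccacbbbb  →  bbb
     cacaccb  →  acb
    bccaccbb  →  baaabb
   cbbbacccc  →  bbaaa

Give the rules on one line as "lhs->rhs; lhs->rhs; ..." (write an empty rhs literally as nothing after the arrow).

  | bcacba
  | bbbbcab
  | acbca => abba
  | cccacbbbb => acacbbbb => cbbbb => bbb

aca->; cbb->b; cbc->bb; cc->a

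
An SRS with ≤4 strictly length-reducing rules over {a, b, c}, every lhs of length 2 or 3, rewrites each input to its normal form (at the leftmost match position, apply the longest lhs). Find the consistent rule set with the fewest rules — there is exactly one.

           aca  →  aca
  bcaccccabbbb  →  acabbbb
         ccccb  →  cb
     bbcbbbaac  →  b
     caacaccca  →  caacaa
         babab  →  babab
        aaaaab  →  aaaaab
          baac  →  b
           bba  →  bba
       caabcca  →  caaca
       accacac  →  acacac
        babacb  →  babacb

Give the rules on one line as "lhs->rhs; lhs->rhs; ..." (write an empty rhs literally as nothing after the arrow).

baa->c; bc->; cc->b; cca->ca

  | aca
  | bcaccccabbbb => accccabbbb => abccabbbb => acabbbb
  | ccccb => bccb => cb
  | bbcbbbaac => bbbbaac => bbbcc => bbc => b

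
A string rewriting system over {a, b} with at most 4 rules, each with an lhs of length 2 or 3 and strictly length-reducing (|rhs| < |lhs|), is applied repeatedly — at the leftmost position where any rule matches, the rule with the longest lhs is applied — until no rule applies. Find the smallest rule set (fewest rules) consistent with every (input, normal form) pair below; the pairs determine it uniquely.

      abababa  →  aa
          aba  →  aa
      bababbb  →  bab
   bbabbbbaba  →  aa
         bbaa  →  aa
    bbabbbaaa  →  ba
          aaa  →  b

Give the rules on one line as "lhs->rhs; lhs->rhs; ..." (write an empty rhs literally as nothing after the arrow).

  | abababa => aababa => ababa => aaba => aba => aa
  | aba => aa
  | bababbb => baabbb => babbb => bab
  | bbabbbbaba => abbbbaba => abbaba => aaba => aba => aa

aaa->b; aab->ab; aba->aa; bb->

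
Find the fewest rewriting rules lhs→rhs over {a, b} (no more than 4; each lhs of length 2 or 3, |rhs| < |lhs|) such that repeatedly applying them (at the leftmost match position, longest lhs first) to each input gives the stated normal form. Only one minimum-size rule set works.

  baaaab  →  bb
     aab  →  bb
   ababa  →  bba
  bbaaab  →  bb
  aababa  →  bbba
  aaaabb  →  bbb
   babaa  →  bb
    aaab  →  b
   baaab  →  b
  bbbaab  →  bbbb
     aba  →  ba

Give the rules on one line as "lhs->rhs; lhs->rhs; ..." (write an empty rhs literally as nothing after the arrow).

  | baaaab => baab => bb
  | aab => bb
  | ababa => baba => bba
  | bbaaab => bbab => bb

aa->b; ab->; aba->ba; baa->b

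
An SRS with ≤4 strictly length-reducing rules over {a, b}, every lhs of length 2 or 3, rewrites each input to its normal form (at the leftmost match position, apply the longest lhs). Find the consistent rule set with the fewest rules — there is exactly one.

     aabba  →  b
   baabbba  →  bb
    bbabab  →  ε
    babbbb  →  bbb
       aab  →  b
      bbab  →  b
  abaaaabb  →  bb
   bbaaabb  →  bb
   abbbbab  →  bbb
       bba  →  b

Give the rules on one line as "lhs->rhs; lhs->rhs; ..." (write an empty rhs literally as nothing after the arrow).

  | aabba => abba => bba => b
  | baabbba => abbba => bbba => bb
  | bbabab => bab => ε
  | babbbb => bbb

ab->b; ba->; bab->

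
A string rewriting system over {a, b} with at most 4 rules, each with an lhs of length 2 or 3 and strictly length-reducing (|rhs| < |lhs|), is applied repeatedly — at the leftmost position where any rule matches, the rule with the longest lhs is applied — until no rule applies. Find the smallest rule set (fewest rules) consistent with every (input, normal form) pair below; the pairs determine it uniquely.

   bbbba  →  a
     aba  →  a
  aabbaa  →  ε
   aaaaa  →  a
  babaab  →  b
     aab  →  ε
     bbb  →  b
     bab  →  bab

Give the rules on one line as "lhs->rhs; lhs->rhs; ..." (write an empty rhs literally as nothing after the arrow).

  | bbbba => bba => a
  | aba => a
  | aabbaa => bbbaa => baa => bb => ε
  | aaaaa => baaa => bba => a

aa->b; aba->a; bb->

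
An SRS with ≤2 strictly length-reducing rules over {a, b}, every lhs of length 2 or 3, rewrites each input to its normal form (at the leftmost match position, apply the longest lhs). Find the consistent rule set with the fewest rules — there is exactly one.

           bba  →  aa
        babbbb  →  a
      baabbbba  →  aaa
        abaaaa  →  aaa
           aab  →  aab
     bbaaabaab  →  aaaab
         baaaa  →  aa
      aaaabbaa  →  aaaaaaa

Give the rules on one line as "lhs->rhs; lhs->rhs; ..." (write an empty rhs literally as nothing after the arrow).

  | bba => aa
  | babbbb => baabb => bb => a
  | baabbbba => bbbba => abba => aaa
  | abaaaa => aaa

baa->; bb->a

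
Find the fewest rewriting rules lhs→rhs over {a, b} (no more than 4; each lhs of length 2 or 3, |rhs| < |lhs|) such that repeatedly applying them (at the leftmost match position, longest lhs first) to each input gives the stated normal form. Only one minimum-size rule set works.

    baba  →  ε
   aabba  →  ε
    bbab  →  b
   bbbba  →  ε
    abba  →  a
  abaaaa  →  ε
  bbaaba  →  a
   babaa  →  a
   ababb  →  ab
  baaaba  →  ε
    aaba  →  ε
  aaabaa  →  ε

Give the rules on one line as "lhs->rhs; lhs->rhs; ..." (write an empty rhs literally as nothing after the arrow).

  | baba => ba => ε
  | aabba => bba => ba => ε
  | bbab => bab => b
  | bbbba => bbba => bba => ba => ε

aa->; ba->; bb->b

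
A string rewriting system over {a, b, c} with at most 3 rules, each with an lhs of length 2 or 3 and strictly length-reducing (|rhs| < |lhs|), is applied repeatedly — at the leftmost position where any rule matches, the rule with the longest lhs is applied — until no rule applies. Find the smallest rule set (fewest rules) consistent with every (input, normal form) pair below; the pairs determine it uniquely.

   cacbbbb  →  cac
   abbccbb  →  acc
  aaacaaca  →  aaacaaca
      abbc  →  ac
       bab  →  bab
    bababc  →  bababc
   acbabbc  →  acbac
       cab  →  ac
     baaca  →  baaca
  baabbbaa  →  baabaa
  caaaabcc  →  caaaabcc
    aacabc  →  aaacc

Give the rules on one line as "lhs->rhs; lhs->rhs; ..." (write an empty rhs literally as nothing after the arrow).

  | cacbbbb => cacbb => cac
  | abbccbb => accbb => acc
  | aaacaaca
  | abbc => ac

bb->; cab->ac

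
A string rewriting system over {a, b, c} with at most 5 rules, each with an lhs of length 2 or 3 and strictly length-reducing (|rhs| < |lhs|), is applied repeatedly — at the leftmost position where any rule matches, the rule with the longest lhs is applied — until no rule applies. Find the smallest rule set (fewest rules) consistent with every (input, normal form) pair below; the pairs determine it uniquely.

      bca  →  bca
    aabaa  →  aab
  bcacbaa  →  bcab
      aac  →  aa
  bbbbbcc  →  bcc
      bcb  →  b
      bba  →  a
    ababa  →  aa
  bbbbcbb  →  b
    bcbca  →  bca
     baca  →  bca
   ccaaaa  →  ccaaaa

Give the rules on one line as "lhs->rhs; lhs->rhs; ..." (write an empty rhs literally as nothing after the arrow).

  | bca
  | aabaa => aaba => aab
  | bcacbaa => bcabaa => bcaba => bcab
  | aac => aa

ac->a; ba->b; bb->; cb->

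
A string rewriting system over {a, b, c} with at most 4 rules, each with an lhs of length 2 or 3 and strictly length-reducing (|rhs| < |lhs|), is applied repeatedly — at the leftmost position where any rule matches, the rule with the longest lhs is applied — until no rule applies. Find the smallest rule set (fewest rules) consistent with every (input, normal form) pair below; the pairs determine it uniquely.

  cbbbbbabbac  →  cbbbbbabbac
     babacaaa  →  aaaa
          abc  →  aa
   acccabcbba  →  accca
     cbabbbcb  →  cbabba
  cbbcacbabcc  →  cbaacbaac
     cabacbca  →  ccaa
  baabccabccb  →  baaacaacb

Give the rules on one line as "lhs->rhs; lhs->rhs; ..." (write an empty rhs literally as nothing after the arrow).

  | cbbbbbabbac
  | babacaaa => bcaaa => aaaa
  | abc => aa
  | acccabcbba => acccaaba => accca

aba->; bc->a; bcb->a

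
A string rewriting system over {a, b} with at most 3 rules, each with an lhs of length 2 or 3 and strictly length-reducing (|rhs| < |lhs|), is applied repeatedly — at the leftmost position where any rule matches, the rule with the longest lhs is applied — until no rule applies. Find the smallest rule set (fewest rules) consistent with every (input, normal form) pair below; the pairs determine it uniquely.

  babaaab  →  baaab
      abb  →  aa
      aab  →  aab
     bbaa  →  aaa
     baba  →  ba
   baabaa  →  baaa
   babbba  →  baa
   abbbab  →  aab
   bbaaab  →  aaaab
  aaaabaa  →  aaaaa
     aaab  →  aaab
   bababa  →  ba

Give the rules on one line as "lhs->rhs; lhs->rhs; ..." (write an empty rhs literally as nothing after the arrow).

  | babaaab => baaab
  | abb => aa
  | aab
  | bbaa => aaa

aba->a; bb->a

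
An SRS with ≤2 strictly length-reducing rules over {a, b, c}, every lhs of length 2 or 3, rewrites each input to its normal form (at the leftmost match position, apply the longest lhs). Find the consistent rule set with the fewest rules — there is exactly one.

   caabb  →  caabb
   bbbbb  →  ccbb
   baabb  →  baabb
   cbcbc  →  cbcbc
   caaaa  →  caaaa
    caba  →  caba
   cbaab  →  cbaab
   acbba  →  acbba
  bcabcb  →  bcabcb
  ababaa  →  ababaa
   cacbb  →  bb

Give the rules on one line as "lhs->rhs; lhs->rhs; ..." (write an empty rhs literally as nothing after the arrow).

bbb->cc; cac->

  | caabb
  | bbbbb => ccbb
  | baabb
  | cbcbc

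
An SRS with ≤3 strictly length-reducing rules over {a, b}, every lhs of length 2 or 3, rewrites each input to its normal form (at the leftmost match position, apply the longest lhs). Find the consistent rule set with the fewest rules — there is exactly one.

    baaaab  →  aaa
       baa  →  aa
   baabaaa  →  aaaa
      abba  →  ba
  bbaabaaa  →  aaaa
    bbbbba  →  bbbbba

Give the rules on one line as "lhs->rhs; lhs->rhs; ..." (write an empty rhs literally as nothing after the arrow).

ab->; baa->aa

  | baaaab => aaaab => aaa
  | baa => aa
  | baabaaa => aabaaa => aaaa
  | abba => ba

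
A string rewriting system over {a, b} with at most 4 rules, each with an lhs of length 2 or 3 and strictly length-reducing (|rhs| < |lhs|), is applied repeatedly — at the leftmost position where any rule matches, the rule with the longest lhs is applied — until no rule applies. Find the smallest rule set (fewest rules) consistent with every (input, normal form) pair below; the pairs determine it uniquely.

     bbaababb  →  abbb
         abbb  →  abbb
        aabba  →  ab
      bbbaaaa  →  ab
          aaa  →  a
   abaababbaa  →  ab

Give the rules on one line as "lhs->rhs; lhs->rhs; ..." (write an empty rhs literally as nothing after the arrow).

  | bbaababb => abababb => abbabb => aabbb => abbb
  | abbb
  | aabba => abba => aab => ab
  | bbbaaaa => babaaa => bbaaa => abaa => aba => ab

aa->a; ba->b; bba->ab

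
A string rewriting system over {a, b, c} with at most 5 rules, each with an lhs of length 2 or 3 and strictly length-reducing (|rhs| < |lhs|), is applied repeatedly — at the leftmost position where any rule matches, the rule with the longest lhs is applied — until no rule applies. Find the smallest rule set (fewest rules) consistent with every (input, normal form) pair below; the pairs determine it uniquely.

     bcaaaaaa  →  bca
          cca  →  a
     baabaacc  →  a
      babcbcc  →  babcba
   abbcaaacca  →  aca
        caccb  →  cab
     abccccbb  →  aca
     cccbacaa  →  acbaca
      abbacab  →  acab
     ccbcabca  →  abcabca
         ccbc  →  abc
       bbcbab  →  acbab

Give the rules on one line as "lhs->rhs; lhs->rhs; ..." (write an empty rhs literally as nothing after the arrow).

  | bcaaaaaa => bcaaaaa => bcaaaa => bcaaa => bcaa => bca
  | cca => aa => a
  | baabaacc => cbaacc => cccc => acc => aa => a
  | babcbcc => babcba

aa->a; baa->c; bb->a; cc->a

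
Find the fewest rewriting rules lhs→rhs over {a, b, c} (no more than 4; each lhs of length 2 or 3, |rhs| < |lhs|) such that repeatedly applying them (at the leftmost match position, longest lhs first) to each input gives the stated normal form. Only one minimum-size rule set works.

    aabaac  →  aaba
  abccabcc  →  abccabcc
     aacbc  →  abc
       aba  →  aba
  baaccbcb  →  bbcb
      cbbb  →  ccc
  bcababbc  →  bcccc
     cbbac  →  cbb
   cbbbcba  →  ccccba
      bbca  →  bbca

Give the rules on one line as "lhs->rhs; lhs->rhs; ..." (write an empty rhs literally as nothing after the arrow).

  | aabaac => aaba
  | abccabcc
  | aacbc => abc
  | aba

abb->bb; ac->; bbb->cc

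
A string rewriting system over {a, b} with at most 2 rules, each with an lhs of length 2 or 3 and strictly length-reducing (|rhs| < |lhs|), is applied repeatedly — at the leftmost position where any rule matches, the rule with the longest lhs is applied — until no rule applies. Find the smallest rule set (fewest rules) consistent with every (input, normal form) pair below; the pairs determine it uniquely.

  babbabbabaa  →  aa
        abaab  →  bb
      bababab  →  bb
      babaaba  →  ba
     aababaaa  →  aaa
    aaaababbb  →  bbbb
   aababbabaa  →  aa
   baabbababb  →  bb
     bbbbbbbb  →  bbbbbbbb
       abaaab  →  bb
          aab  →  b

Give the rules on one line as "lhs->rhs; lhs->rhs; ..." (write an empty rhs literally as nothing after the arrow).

ab->b; bba->a

  | babbabbabaa => bbbabbabaa => babbabaa => bbbabaa => babaa => bbaa => aa
  | abaab => baab => bab => bb
  | bababab => bbabab => abab => bab => bb
  | babaaba => bbaaba => aaba => aba => ba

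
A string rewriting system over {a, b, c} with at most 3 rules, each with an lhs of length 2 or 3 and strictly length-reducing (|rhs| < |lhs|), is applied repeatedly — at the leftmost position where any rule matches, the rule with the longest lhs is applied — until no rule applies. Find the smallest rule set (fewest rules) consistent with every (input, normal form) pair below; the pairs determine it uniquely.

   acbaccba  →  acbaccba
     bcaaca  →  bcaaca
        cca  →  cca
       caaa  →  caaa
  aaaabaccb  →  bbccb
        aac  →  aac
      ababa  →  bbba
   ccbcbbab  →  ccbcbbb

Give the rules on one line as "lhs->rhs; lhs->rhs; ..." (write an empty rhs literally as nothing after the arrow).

ab->b; aba->bb

  | acbaccba
  | bcaaca
  | cca
  | caaa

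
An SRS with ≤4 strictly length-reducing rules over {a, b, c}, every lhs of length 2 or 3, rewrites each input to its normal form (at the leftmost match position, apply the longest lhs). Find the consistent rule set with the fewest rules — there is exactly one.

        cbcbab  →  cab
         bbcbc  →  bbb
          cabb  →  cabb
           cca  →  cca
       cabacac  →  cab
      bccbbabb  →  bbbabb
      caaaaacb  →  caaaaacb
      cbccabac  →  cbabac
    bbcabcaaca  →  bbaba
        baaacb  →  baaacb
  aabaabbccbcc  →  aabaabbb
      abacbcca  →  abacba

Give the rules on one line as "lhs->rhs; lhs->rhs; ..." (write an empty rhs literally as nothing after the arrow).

  | cbcbab => cbbab => cab
  | bbcbc => bbbc => bbb
  | cabb
  | cca

aca->; bc->b; cbb->c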